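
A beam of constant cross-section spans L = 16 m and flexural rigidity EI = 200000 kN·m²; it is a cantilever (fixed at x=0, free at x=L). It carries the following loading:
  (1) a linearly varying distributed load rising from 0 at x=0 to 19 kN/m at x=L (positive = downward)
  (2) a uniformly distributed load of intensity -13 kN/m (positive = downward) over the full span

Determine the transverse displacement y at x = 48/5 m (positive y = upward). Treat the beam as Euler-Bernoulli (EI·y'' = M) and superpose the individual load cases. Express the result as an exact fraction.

y(48/5) = -609792/48828125 m

Load 1 — triangular load w₀=19 kN/m (0→w₀ over full span):
  y_1 = (w₀Lx³/12-w₀L²x²/6-w₀x⁵/(120L))/EI = (19·16·(48/5)³/12-19·16²·(48/5)²/6-19·(48/5)⁵/(120·16))/200000 = -12964992/48828125 m
Load 2 — uniform load w=-13 kN/m over full span:
  y_2 = -wx²(x²-4Lx+6L²)/(24EI) = -(-13)·(48/5)²·((48/5)²-4·16·(48/5)+6·16²)/(24·200000) = 494208/1953125 m
Superposition: y = Σ y_i = -609792/48828125 m ≈ -0.012489 m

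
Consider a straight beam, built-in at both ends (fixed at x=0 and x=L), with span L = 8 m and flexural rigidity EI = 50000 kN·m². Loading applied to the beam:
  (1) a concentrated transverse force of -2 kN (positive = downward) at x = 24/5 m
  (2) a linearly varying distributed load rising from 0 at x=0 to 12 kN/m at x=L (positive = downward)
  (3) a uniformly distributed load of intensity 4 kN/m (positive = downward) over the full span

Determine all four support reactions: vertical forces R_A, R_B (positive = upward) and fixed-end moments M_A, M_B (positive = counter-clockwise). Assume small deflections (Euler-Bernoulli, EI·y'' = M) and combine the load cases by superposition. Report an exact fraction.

Load 1 — point force P=-2 kN at a=24/5 m (b=L-a=16/5):
  R_A = Pb²(3a+b)/L³ = (-2)·(16/5)²·(3·(24/5)+(16/5))/8³ = -88/125 kN
  M_A = Pab²/L² = (-2)·(24/5)·(16/5)²/8² = -192/125 kN·m
  R_B = Pa²(a+3b)/L³ = (-2)·(24/5)²·((24/5)+3·(16/5))/8³ = -162/125 kN
  M_B = -Pa²b/L² = -(-2)·(24/5)²·(16/5)/8² = 288/125 kN·m
Load 2 — triangular load w₀=12 kN/m (0→w₀ over full span):
  R_A = 3w₀L/20 = 3·12·8/20 = 72/5 kN
  M_A = w₀L²/30 = 12·8²/30 = 128/5 kN·m
  R_B = 7w₀L/20 = 7·12·8/20 = 168/5 kN
  M_B = -w₀L²/20 = -12·8²/20 = -192/5 kN·m
Load 3 — uniform load w=4 kN/m over full span:
  R_A = wL/2 = 4·8/2 = 16 kN
  M_A = wL²/12 = 4·8²/12 = 64/3 kN·m
  R_B = wL/2 = 4·8/2 = 16 kN
  M_B = -wL²/12 = -4·8²/12 = -64/3 kN·m
Superposition: R_A = 3712/125 kN, M_A = 17024/375 kN·m, R_B = 6038/125 kN, M_B = -21536/375 kN·m

R_A = 3712/125 kN, M_A = 17024/375 kN·m, R_B = 6038/125 kN, M_B = -21536/375 kN·m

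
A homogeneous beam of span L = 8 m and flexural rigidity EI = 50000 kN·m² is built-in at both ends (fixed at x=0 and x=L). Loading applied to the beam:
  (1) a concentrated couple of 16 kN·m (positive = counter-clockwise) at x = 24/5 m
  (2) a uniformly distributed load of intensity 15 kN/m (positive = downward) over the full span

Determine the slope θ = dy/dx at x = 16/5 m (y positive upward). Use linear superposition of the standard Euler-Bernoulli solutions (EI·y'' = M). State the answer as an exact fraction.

θ(16/5) = -1264/1953125 rad

Load 1 — applied couple M₀=16 kN·m at a=24/5 m (b=L-a=16/5):
  θ_1 = (R_Ax²/2 - M_Ax)/EI  [x≤a] with R_A=72/25, M_A=128/25 = ((72/25)·(16/5)²/2 - (128/25)·(16/5))/50000 = -64/1953125 rad
Load 2 — uniform load w=15 kN/m over full span:
  θ_2 = -wx(L-x)(L-2x)/(12EI) = -15·(16/5)·(8-(16/5))·(8-2·(16/5))/(12·50000) = -48/78125 rad
Superposition: θ = Σ θ_i = -1264/1953125 rad ≈ -0.000647 rad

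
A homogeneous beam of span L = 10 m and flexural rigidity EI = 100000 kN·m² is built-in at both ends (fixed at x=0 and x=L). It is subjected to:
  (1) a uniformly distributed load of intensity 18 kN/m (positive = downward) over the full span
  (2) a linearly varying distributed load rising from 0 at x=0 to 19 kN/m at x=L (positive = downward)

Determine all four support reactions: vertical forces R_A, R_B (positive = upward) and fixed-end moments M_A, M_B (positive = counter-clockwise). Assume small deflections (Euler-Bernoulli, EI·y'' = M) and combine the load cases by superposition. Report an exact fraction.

Load 1 — uniform load w=18 kN/m over full span:
  R_A = wL/2 = 18·10/2 = 90 kN
  M_A = wL²/12 = 18·10²/12 = 150 kN·m
  R_B = wL/2 = 18·10/2 = 90 kN
  M_B = -wL²/12 = -18·10²/12 = -150 kN·m
Load 2 — triangular load w₀=19 kN/m (0→w₀ over full span):
  R_A = 3w₀L/20 = 3·19·10/20 = 57/2 kN
  M_A = w₀L²/30 = 19·10²/30 = 190/3 kN·m
  R_B = 7w₀L/20 = 7·19·10/20 = 133/2 kN
  M_B = -w₀L²/20 = -19·10²/20 = -95 kN·m
Superposition: R_A = 237/2 kN, M_A = 640/3 kN·m, R_B = 313/2 kN, M_B = -245 kN·m

R_A = 237/2 kN, M_A = 640/3 kN·m, R_B = 313/2 kN, M_B = -245 kN·m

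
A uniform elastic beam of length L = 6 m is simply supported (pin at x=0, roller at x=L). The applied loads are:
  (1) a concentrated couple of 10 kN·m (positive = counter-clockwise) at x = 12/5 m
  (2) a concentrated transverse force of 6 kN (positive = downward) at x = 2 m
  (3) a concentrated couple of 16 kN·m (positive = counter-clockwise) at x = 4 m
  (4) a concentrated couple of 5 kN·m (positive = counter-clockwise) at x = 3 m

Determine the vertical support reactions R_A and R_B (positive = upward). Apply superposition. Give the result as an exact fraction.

Load 1 — applied couple M₀=10 kN·m at a=12/5 m (b=L-a=18/5):
  R_A = M₀/L = 10/6 = 5/3 kN
  R_B = -M₀/L = -10/6 = -5/3 kN
Load 2 — point force P=6 kN at a=2 m (b=L-a=4):
  R_A = Pb/L = 6·4/6 = 4 kN
  R_B = Pa/L = 6·2/6 = 2 kN
Load 3 — applied couple M₀=16 kN·m at a=4 m (b=L-a=2):
  R_A = M₀/L = 16/6 = 8/3 kN
  R_B = -M₀/L = -16/6 = -8/3 kN
Load 4 — applied couple M₀=5 kN·m at a=3 m (b=L-a=3):
  R_A = M₀/L = 5/6 kN
  R_B = -M₀/L = -5/6 kN
Superposition: R_A = 55/6 kN, R_B = -19/6 kN

R_A = 55/6 kN, R_B = -19/6 kN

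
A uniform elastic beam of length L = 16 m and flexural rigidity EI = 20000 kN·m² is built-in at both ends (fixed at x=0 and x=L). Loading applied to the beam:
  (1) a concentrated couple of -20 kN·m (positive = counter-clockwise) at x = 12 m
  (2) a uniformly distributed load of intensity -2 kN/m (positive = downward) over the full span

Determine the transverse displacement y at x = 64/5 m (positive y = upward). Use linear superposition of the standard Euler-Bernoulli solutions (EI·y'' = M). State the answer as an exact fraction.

y(64/5) = 9767/1171875 m

Load 1 — applied couple M₀=-20 kN·m at a=12 m (b=L-a=4):
  y_1 = (R_Ax³/6 - M_Ax²/2 - M₀(x-a)²/2)/EI  [x>a] with R_A=-45/32, M_A=-25/4 = ((-45/32)·(64/5)³/6 - (-25/4)·(64/5)²/2 - (-20)·((64/5)-12)²/2)/20000 = 21/15625 m
Load 2 — uniform load w=-2 kN/m over full span:
  y_2 = -wx²(L-x)²/(24EI) = -(-2)·(64/5)²·(16-(64/5))²/(24·20000) = 8192/1171875 m
Superposition: y = Σ y_i = 9767/1171875 m ≈ 0.008335 m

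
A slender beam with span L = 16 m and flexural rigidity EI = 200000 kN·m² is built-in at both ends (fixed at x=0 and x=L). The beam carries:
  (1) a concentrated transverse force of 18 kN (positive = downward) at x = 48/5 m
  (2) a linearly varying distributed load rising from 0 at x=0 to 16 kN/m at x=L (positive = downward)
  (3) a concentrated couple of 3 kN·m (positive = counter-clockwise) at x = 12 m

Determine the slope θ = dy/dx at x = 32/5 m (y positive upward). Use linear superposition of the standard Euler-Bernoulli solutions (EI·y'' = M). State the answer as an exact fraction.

θ(32/5) = -322113/312500000 rad

Load 1 — point force P=18 kN at a=48/5 m (b=L-a=32/5):
  θ_1 = -Pb²x(2aL-(3a+b)x)/(2L³EI)  [x≤a] = -18·(32/5)²·(32/5)·(2·(48/5)·16-(3·(48/5)+(32/5))·(32/5))/(2·16³·200000) = -2304/9765625 rad
Load 2 — triangular load w₀=16 kN/m (0→w₀ over full span):
  θ_2 = -w₀(2x(L-x)(L-2x)(x+2L)+x²(L-x)²)/(120LEI) = -16·(2·(32/5)·(16-(32/5))·(16-2·(32/5))·((32/5)+2·16)+(32/5)²·(16-(32/5))²)/(120·16·200000) = -1536/1953125 rad
Load 3 — applied couple M₀=3 kN·m at a=12 m (b=L-a=4):
  θ_3 = (R_Ax²/2 - M_Ax)/EI  [x≤a] with R_A=27/128, M_A=15/16 = ((27/128)·(32/5)²/2 - (15/16)·(32/5))/200000 = -21/2500000 rad
Superposition: θ = Σ θ_i = -322113/312500000 rad ≈ -0.001031 rad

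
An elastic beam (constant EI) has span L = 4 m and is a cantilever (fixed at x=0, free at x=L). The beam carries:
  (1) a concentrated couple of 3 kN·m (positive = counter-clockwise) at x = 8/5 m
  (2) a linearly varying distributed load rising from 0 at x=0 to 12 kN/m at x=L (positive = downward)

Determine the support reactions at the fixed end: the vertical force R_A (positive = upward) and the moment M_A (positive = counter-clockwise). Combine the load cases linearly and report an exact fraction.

R_A = 24 kN, M_A = 61 kN·m

Load 1 — applied couple M₀=3 kN·m at a=8/5 m (b=L-a=12/5):
  R_A = 0 kN
  M_A = -M₀ = -3 kN·m
Load 2 — triangular load w₀=12 kN/m (0→w₀ over full span):
  R_A = w₀L/2 = 12·4/2 = 24 kN
  M_A = w₀L²/3 = 12·4²/3 = 64 kN·m
Superposition: R_A = 24 kN, M_A = 61 kN·m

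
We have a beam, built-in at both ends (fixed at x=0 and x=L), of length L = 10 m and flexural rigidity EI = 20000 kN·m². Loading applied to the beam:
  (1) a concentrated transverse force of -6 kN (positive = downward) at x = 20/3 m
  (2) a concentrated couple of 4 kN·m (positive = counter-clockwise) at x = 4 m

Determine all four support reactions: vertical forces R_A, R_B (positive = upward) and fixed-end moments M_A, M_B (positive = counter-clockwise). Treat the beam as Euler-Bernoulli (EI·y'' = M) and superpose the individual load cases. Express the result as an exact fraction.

Load 1 — point force P=-6 kN at a=20/3 m (b=L-a=10/3):
  R_A = Pb²(3a+b)/L³ = (-6)·(10/3)²·(3·(20/3)+(10/3))/10³ = -14/9 kN
  M_A = Pab²/L² = (-6)·(20/3)·(10/3)²/10² = -40/9 kN·m
  R_B = Pa²(a+3b)/L³ = (-6)·(20/3)²·((20/3)+3·(10/3))/10³ = -40/9 kN
  M_B = -Pa²b/L² = -(-6)·(20/3)²·(10/3)/10² = 80/9 kN·m
Load 2 — applied couple M₀=4 kN·m at a=4 m (b=L-a=6):
  R_A = 6M₀ab/L³ = 6·4·4·6/10³ = 72/125 kN
  M_A = M₀b(2a-b)/L² = 4·6·(2·4-6)/10² = 12/25 kN·m
  R_B = -6M₀ab/L³ = -6·4·4·6/10³ = -72/125 kN
  M_B = M₀a(2b-a)/L² = 4·4·(2·6-4)/10² = 32/25 kN·m
Superposition: R_A = -1102/1125 kN, M_A = -892/225 kN·m, R_B = -5648/1125 kN, M_B = 2288/225 kN·m

R_A = -1102/1125 kN, M_A = -892/225 kN·m, R_B = -5648/1125 kN, M_B = 2288/225 kN·m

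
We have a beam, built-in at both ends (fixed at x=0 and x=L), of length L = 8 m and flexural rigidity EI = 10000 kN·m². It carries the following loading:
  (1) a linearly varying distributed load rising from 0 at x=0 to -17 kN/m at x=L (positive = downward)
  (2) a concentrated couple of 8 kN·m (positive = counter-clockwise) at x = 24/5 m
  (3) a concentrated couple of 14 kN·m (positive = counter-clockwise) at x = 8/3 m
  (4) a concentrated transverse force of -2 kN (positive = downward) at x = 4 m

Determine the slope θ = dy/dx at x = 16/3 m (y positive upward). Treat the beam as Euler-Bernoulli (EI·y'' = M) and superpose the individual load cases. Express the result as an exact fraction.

Load 1 — triangular load w₀=-17 kN/m (0→w₀ over full span):
  θ_1 = -w₀(2x(L-x)(L-2x)(x+2L)+x²(L-x)²)/(120LEI) = -(-17)·(2·(16/3)·(8-(16/3))·(8-2·(16/3))·((16/3)+2·8)+(16/3)²·(8-(16/3))²)/(120·8·10000) = -1904/759375 rad
Load 2 — applied couple M₀=8 kN·m at a=24/5 m (b=L-a=16/5):
  θ_2 = (R_Ax²/2 - M_Ax - M₀(x-a))/EI  [x>a] with R_A=36/25, M_A=64/25 = ((36/25)·(16/3)²/2 - (64/25)·(16/3) - 8·((16/3)-(24/5)))/10000 = 4/15625 rad
Load 3 — applied couple M₀=14 kN·m at a=8/3 m (b=L-a=16/3):
  θ_3 = (R_Ax²/2 - M_Ax - M₀(x-a))/EI  [x>a] with R_A=7/3, M_A=0 = ((7/3)·(16/3)²/2 - 0·(16/3) - 14·((16/3)-(8/3)))/10000 = -7/16875 rad
Load 4 — point force P=-2 kN at a=4 m (b=L-a=4):
  θ_4 = Pa²(L-x)(2bL-(3b+a)(L-x))/(2L³EI)  [x>a] = (-2)·4²·(8-(16/3))·(2·4·8-(3·4+4)·(8-(16/3)))/(2·8³·10000) = -1/5625 rad
Superposition: θ = Σ θ_i = -10798/3796875 rad ≈ -0.002844 rad

θ(16/3) = -10798/3796875 rad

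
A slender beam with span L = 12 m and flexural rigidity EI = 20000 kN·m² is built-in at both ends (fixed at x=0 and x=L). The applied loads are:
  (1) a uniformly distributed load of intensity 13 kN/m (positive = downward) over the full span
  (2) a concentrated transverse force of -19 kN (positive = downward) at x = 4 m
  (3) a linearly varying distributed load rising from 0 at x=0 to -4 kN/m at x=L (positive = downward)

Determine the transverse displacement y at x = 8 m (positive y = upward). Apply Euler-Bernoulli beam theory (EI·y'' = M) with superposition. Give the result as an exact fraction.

y(8) = -4823/253125 m

Load 1 — uniform load w=13 kN/m over full span:
  y_1 = -wx²(L-x)²/(24EI) = -13·8²·(12-8)²/(24·20000) = -52/1875 m
Load 2 — point force P=-19 kN at a=4 m (b=L-a=8):
  y_2 = -Pa²(L-x)²(3bL-(3b+a)(L-x))/(6L³EI)  [x>a] = -(-19)·4²·(12-8)²·(3·8·12-(3·8+4)·(12-8))/(6·12³·20000) = 209/50625 m
Load 3 — triangular load w₀=-4 kN/m (0→w₀ over full span):
  y_3 = -w₀x²(L-x)²(x+2L)/(120LEI) = -(-4)·8²·(12-8)²·(8+2·12)/(120·12·20000) = 128/28125 m
Superposition: y = Σ y_i = -4823/253125 m ≈ -0.019054 m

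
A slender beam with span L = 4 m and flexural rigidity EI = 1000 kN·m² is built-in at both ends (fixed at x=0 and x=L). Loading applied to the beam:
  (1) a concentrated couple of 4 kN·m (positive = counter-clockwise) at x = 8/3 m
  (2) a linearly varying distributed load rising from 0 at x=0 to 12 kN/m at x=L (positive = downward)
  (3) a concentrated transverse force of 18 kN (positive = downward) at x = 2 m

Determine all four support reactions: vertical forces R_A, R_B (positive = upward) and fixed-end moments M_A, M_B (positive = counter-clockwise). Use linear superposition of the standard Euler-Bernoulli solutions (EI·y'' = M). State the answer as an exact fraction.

R_A = 263/15 kN, M_A = 251/15 kN·m, R_B = 367/15 kN, M_B = -93/5 kN·m

Load 1 — applied couple M₀=4 kN·m at a=8/3 m (b=L-a=4/3):
  R_A = 6M₀ab/L³ = 6·4·(8/3)·(4/3)/4³ = 4/3 kN
  M_A = M₀b(2a-b)/L² = 4·(4/3)·(2·(8/3)-(4/3))/4² = 4/3 kN·m
  R_B = -6M₀ab/L³ = -6·4·(8/3)·(4/3)/4³ = -4/3 kN
  M_B = M₀a(2b-a)/L² = 4·(8/3)·(2·(4/3)-(8/3))/4² = 0 kN·m
Load 2 — triangular load w₀=12 kN/m (0→w₀ over full span):
  R_A = 3w₀L/20 = 3·12·4/20 = 36/5 kN
  M_A = w₀L²/30 = 12·4²/30 = 32/5 kN·m
  R_B = 7w₀L/20 = 7·12·4/20 = 84/5 kN
  M_B = -w₀L²/20 = -12·4²/20 = -48/5 kN·m
Load 3 — point force P=18 kN at a=2 m (b=L-a=2):
  R_A = Pb²(3a+b)/L³ = 18·2²·(3·2+2)/4³ = 9 kN
  M_A = Pab²/L² = 18·2·2²/4² = 9 kN·m
  R_B = Pa²(a+3b)/L³ = 18·2²·(2+3·2)/4³ = 9 kN
  M_B = -Pa²b/L² = -18·2²·2/4² = -9 kN·m
Superposition: R_A = 263/15 kN, M_A = 251/15 kN·m, R_B = 367/15 kN, M_B = -93/5 kN·m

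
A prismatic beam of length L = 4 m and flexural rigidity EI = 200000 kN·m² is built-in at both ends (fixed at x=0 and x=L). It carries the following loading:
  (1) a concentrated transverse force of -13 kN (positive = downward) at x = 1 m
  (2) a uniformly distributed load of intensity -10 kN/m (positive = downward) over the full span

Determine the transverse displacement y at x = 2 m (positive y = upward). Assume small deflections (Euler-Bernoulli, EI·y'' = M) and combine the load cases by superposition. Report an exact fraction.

y(2) = 53/1200000 m

Load 1 — point force P=-13 kN at a=1 m (b=L-a=3):
  y_1 = -Pa²(L-x)²(3bL-(3b+a)(L-x))/(6L³EI)  [x>a] = -(-13)·1²·(4-2)²·(3·3·4-(3·3+1)·(4-2))/(6·4³·200000) = 13/1200000 m
Load 2 — uniform load w=-10 kN/m over full span:
  y_2 = -wx²(L-x)²/(24EI) = -(-10)·2²·(4-2)²/(24·200000) = 1/30000 m
Superposition: y = Σ y_i = 53/1200000 m ≈ 0.000044 m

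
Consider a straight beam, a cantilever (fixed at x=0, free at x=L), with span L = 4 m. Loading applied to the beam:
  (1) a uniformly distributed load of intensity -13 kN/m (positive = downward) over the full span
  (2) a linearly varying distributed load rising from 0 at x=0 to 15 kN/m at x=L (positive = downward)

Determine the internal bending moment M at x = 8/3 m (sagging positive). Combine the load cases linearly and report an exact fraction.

M(8/3) = -8/27 kN·m

Load 1 — uniform load w=-13 kN/m over full span:
  M_1 = -w(L-x)²/2 = -(-13)·(4-(8/3))²/2 = 104/9 kN·m
Load 2 — triangular load w₀=15 kN/m (0→w₀ over full span):
  M_2 = w₀Lx/2 - w₀L²/3 - w₀x³/(6L) = 15·4·(8/3)/2 - 15·4²/3 - 15·(8/3)³/(6·4) = -320/27 kN·m
Superposition: M = Σ M_i = -8/27 kN·m ≈ -0.296296 kN·m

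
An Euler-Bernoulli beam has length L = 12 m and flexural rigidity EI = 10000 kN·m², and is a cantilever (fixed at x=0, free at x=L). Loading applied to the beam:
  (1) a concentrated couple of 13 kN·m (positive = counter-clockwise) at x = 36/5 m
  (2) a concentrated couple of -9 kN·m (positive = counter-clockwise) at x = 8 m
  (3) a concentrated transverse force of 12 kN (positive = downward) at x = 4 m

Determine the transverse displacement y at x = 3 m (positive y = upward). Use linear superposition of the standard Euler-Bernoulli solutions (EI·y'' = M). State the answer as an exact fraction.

Load 1 — applied couple M₀=13 kN·m at a=36/5 m (b=L-a=24/5):
  y_1 = M₀x²/(2EI)  [x≤a] = 13·3²/(2·10000) = 117/20000 m
Load 2 — applied couple M₀=-9 kN·m at a=8 m (b=L-a=4):
  y_2 = M₀x²/(2EI)  [x≤a] = (-9)·3²/(2·10000) = -81/20000 m
Load 3 — point force P=12 kN at a=4 m (b=L-a=8):
  y_3 = -Px²(3a-x)/(6EI)  [x≤a] = -12·3²·(3·4-3)/(6·10000) = -81/5000 m
Superposition: y = Σ y_i = -9/625 m ≈ -0.014400 m

y(3) = -9/625 m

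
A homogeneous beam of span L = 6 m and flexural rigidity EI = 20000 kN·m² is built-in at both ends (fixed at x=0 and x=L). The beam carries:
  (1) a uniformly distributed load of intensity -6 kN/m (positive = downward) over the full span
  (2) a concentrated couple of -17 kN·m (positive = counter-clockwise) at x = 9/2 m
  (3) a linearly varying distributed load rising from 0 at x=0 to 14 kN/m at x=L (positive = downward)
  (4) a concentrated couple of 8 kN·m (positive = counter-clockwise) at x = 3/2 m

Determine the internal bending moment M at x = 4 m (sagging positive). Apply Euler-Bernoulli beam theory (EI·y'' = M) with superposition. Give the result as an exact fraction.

M(4) = -3763/720 kN·m

Load 1 — uniform load w=-6 kN/m over full span:
  M_1 = wLx/2 - wL²/12 - wx²/2 = (-6)·6·4/2 - (-6)·6²/12 - (-6)·4²/2 = -6 kN·m
Load 2 — applied couple M₀=-17 kN·m at a=9/2 m (b=L-a=3/2):
  M_2 = R_Ax - M_A  [x≤a] with R_A=-51/16, M_A=-85/16 = (-51/16)·4 - (-85/16) = -119/16 kN·m
Load 3 — triangular load w₀=14 kN/m (0→w₀ over full span):
  M_3 = 3w₀Lx/20 - w₀L²/30 - w₀x³/(6L) = 3·14·6·4/20 - 14·6²/30 - 14·4³/(6·6) = 392/45 kN·m
Load 4 — applied couple M₀=8 kN·m at a=3/2 m (b=L-a=9/2):
  M_4 = R_Ax - M_A - M₀  [x>a] with R_A=3/2, M_A=-3/2 = (3/2)·4 - (-3/2) - 8 = -1/2 kN·m
Superposition: M = Σ M_i = -3763/720 kN·m ≈ -5.226389 kN·m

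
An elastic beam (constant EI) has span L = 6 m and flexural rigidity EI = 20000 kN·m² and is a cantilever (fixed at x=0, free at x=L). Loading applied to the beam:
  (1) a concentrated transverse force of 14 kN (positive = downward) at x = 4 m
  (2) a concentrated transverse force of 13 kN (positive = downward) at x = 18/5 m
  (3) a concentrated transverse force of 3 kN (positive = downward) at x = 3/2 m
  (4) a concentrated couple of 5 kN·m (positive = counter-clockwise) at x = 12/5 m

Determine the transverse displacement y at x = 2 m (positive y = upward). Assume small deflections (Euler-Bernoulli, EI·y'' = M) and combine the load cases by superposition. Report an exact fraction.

y(2) = -13173/1600000 m

Load 1 — point force P=14 kN at a=4 m (b=L-a=2):
  y_1 = -Px²(3a-x)/(6EI)  [x≤a] = -14·2²·(3·4-2)/(6·20000) = -7/1500 m
Load 2 — point force P=13 kN at a=18/5 m (b=L-a=12/5):
  y_2 = -Px²(3a-x)/(6EI)  [x≤a] = -13·2²·(3·(18/5)-2)/(6·20000) = -143/37500 m
Load 3 — point force P=3 kN at a=3/2 m (b=L-a=9/2):
  y_3 = -Pa²(3x-a)/(6EI)  [x>a] = -3·(3/2)²·(3·2-(3/2))/(6·20000) = -81/320000 m
Load 4 — applied couple M₀=5 kN·m at a=12/5 m (b=L-a=18/5):
  y_4 = M₀x²/(2EI)  [x≤a] = 5·2²/(2·20000) = 1/2000 m
Superposition: y = Σ y_i = -13173/1600000 m ≈ -0.008233 m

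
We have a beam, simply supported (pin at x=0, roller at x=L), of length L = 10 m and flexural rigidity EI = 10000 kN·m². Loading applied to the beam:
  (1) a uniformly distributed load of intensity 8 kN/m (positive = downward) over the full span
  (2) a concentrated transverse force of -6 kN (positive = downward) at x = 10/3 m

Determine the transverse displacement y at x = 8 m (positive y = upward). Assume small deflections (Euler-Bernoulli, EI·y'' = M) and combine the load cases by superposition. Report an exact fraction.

y(8) = -1897/33750 m

Load 1 — uniform load w=8 kN/m over full span:
  y_1 = -wx(L³-2Lx²+x³)/(24EI) = -8·8·(10³-2·10·8²+8³)/(24·10000) = -116/1875 m
Load 2 — point force P=-6 kN at a=10/3 m (b=L-a=20/3):
  y_2 = -Pa(L-x)(2Lx-a²-x²)/(6LEI)  [x>a] = -(-6)·(10/3)·(10-8)·(2·10·8-(10/3)²-8²)/(6·10·10000) = 191/33750 m
Superposition: y = Σ y_i = -1897/33750 m ≈ -0.056207 m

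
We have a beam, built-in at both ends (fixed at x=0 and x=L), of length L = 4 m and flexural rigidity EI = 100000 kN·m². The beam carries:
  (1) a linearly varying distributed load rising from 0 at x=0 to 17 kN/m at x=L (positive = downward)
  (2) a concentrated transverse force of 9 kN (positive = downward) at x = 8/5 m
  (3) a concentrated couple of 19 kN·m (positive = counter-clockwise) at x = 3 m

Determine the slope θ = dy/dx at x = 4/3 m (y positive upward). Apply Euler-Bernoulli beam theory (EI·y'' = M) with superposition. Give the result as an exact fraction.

Load 1 — triangular load w₀=17 kN/m (0→w₀ over full span):
  θ_1 = -w₀(2x(L-x)(L-2x)(x+2L)+x²(L-x)²)/(120LEI) = -17·(2·(4/3)·(4-(4/3))·(4-2·(4/3))·((4/3)+2·4)+(4/3)²·(4-(4/3))²)/(120·4·100000) = -136/3796875 rad
Load 2 — point force P=9 kN at a=8/5 m (b=L-a=12/5):
  θ_2 = -Pb²x(2aL-(3a+b)x)/(2L³EI)  [x≤a] = -9·(12/5)²·(4/3)·(2·(8/5)·4-(3·(8/5)+(12/5))·(4/3))/(2·4³·100000) = -27/1562500 rad
Load 3 — applied couple M₀=19 kN·m at a=3 m (b=L-a=1):
  θ_3 = (R_Ax²/2 - M_Ax)/EI  [x≤a] with R_A=171/32, M_A=95/16 = ((171/32)·(4/3)²/2 - (95/16)·(4/3))/100000 = -19/600000 rad
Superposition: θ = Σ θ_i = -514951/6075000000 rad ≈ -0.000085 rad

θ(4/3) = -514951/6075000000 rad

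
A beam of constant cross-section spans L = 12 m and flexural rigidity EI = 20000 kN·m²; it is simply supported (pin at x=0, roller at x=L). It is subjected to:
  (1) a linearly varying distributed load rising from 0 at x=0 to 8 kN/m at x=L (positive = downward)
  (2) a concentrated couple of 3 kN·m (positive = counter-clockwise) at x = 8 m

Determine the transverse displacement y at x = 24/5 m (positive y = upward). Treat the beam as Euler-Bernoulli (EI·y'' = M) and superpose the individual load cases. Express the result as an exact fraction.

Load 1 — triangular load w₀=8 kN/m (0→w₀ over full span):
  y_1 = -w₀x(7L⁴-10L²x²+3x⁴)/(360LEI) = -8·(24/5)·(7·12⁴-10·12²·(24/5)²+3·(24/5)⁴)/(360·12·20000) = -492912/9765625 m
Load 2 — applied couple M₀=3 kN·m at a=8 m (b=L-a=4):
  y_2 = (M₀x³/(6L)+C₁x)/EI  [x≤a] with C₁=M₀(3b²-L²)/(6L)=-4 = (3·(24/5)³/(6·12)+(-4)·(24/5))/20000 = -57/78125 m
Superposition: y = Σ y_i = -500037/9765625 m ≈ -0.051204 m

y(24/5) = -500037/9765625 m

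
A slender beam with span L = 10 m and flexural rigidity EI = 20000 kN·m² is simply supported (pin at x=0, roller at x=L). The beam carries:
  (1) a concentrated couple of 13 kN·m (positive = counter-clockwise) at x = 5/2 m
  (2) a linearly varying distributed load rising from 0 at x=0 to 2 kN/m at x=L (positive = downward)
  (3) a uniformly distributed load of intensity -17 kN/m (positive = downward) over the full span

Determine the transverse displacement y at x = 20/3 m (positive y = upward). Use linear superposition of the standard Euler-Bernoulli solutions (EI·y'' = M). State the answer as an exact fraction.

y(20/3) = 433417/4665600 m

Load 1 — applied couple M₀=13 kN·m at a=5/2 m (b=L-a=15/2):
  y_1 = (M₀x³/(6L)-M₀(x-a)²/2+C₁x)/EI  [x>a] with C₁=M₀(3b²-L²)/(6L)=715/48 = (13·(20/3)³/(6·10)-13·((20/3)-(5/2))²/2+(715/48)·(20/3))/20000 = 1313/518400 m
Load 2 — triangular load w₀=2 kN/m (0→w₀ over full span):
  y_2 = -w₀x(7L⁴-10L²x²+3x⁴)/(360LEI) = -2·(20/3)·(7·10⁴-10·10²·(20/3)²+3·(20/3)⁴)/(360·10·20000) = -17/2916 m
Load 3 — uniform load w=-17 kN/m over full span:
  y_3 = -wx(L³-2Lx²+x³)/(24EI) = -(-17)·(20/3)·(10³-2·10·(20/3)²+(20/3)³)/(24·20000) = 187/1944 m
Superposition: y = Σ y_i = 433417/4665600 m ≈ 0.092896 m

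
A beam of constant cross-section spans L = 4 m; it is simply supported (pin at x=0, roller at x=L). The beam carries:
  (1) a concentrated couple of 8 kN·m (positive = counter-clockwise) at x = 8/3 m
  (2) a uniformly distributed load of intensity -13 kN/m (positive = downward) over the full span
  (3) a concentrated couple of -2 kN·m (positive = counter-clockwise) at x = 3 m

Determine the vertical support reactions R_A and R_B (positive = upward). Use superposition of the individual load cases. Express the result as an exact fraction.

R_A = -49/2 kN, R_B = -55/2 kN

Load 1 — applied couple M₀=8 kN·m at a=8/3 m (b=L-a=4/3):
  R_A = M₀/L = 8/4 = 2 kN
  R_B = -M₀/L = -8/4 = -2 kN
Load 2 — uniform load w=-13 kN/m over full span:
  R_A = wL/2 = (-13)·4/2 = -26 kN
  R_B = wL/2 = (-13)·4/2 = -26 kN
Load 3 — applied couple M₀=-2 kN·m at a=3 m (b=L-a=1):
  R_A = M₀/L = (-2)/4 = -1/2 kN
  R_B = -M₀/L = -(-2)/4 = 1/2 kN
Superposition: R_A = -49/2 kN, R_B = -55/2 kN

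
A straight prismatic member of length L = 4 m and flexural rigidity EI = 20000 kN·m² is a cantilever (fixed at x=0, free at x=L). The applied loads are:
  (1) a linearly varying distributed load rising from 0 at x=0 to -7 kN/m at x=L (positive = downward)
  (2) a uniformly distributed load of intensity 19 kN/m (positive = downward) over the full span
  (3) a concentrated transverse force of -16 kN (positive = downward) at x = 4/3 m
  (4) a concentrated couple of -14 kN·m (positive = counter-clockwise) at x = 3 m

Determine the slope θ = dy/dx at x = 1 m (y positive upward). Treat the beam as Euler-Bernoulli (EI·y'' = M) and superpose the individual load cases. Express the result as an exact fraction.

θ(1) = -8393/1920000 rad

Load 1 — triangular load w₀=-7 kN/m (0→w₀ over full span):
  θ_1 = (w₀Lx²/4-w₀L²x/3-w₀x⁴/(24L))/EI = ((-7)·4·1²/4-(-7)·4²·1/3-(-7)·1⁴/(24·4))/20000 = 973/640000 rad
Load 2 — uniform load w=19 kN/m over full span:
  θ_2 = -wx(x²-3Lx+3L²)/(6EI) = -19·1·(1²-3·4·1+3·4²)/(6·20000) = -703/120000 rad
Load 3 — point force P=-16 kN at a=4/3 m (b=L-a=8/3):
  θ_3 = -Px(2a-x)/(2EI)  [x≤a] = -(-16)·1·(2·(4/3)-1)/(2·20000) = 1/1500 rad
Load 4 — applied couple M₀=-14 kN·m at a=3 m (b=L-a=1):
  θ_4 = M₀x/EI  [x≤a] = (-14)·1/20000 = -7/10000 rad
Superposition: θ = Σ θ_i = -8393/1920000 rad ≈ -0.004371 rad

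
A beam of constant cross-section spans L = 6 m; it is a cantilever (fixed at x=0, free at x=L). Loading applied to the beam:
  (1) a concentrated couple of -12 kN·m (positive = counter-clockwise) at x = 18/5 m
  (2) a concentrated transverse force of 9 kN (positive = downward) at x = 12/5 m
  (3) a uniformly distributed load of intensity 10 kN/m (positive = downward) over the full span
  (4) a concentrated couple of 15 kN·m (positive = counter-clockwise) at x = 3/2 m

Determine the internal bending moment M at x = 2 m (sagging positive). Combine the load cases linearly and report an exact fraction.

M(2) = -478/5 kN·m

Load 1 — applied couple M₀=-12 kN·m at a=18/5 m (b=L-a=12/5):
  M_1 = M₀  [x≤a] = (-12) = -12 kN·m
Load 2 — point force P=9 kN at a=12/5 m (b=L-a=18/5):
  M_2 = -P(a-x)  [x≤a] = -9·((12/5)-2) = -18/5 kN·m
Load 3 — uniform load w=10 kN/m over full span:
  M_3 = -w(L-x)²/2 = -10·(6-2)²/2 = -80 kN·m
Load 4 — applied couple M₀=15 kN·m at a=3/2 m (b=L-a=9/2):
  M_4 = 0  [x>a] = 0 kN·m
Superposition: M = Σ M_i = -478/5 kN·m ≈ -95.600000 kN·m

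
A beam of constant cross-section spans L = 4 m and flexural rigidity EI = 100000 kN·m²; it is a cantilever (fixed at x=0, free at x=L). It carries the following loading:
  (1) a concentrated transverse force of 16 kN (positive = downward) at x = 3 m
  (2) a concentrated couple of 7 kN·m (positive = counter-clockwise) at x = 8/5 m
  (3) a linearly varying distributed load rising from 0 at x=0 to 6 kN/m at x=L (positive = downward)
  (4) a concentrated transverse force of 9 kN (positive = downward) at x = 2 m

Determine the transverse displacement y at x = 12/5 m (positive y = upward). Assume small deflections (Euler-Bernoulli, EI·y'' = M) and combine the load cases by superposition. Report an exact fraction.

y(12/5) = -703763/390625000 m

Load 1 — point force P=16 kN at a=3 m (b=L-a=1):
  y_1 = -Px²(3a-x)/(6EI)  [x≤a] = -16·(12/5)²·(3·3-(12/5))/(6·100000) = -396/390625 m
Load 2 — applied couple M₀=7 kN·m at a=8/5 m (b=L-a=12/5):
  y_2 = M₀a(2x-a)/(2EI)  [x>a] = 7·(8/5)·(2·(12/5)-(8/5))/(2·100000) = 14/78125 m
Load 3 — triangular load w₀=6 kN/m (0→w₀ over full span):
  y_3 = (w₀Lx³/12-w₀L²x²/6-w₀x⁵/(120L))/EI = (6·4·(12/5)³/12-6·4²·(12/5)²/6-6·(12/5)⁵/(120·4))/100000 = -31986/48828125 m
Load 4 — point force P=9 kN at a=2 m (b=L-a=2):
  y_4 = -Pa²(3x-a)/(6EI)  [x>a] = -9·2²·(3·(12/5)-2)/(6·100000) = -39/125000 m
Superposition: y = Σ y_i = -703763/390625000 m ≈ -0.001802 m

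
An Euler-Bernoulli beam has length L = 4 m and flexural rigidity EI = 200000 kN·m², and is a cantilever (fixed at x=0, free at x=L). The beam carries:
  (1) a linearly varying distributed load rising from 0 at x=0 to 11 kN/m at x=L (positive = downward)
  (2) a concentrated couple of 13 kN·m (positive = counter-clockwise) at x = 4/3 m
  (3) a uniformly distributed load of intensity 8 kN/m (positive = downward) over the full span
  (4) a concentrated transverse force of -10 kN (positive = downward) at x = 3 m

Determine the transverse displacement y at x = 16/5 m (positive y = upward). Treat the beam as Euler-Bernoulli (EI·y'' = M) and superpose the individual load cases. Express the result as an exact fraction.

y(16/5) = -32747669/28125000000 m

Load 1 — triangular load w₀=11 kN/m (0→w₀ over full span):
  y_1 = (w₀Lx³/12-w₀L²x²/6-w₀x⁵/(120L))/EI = (11·4·(16/5)³/12-11·4²·(16/5)²/6-11·(16/5)⁵/(120·4))/200000 = -137632/146484375 m
Load 2 — applied couple M₀=13 kN·m at a=4/3 m (b=L-a=8/3):
  y_2 = M₀a(2x-a)/(2EI)  [x>a] = 13·(4/3)·(2·(16/5)-(4/3))/(2·200000) = 247/1125000 m
Load 3 — uniform load w=8 kN/m over full span:
  y_3 = -wx²(x²-4Lx+6L²)/(24EI) = -8·(16/5)²·((16/5)²-4·4·(16/5)+6·4²)/(24·200000) = -5504/5859375 m
Load 4 — point force P=-10 kN at a=3 m (b=L-a=1):
  y_4 = -Pa²(3x-a)/(6EI)  [x>a] = -(-10)·3²·(3·(16/5)-3)/(6·200000) = 99/200000 m
Superposition: y = Σ y_i = -32747669/28125000000 m ≈ -0.001164 m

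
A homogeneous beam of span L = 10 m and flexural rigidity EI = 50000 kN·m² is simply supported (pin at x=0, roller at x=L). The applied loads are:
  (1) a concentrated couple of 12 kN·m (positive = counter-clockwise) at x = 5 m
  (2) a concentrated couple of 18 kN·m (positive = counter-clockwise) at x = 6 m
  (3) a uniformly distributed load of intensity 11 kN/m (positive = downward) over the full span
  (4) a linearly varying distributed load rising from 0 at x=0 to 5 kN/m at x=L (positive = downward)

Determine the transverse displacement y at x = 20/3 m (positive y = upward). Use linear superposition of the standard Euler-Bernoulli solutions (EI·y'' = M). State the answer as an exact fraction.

y(20/3) = -563591/18225000 m

Load 1 — applied couple M₀=12 kN·m at a=5 m (b=L-a=5):
  y_1 = (M₀x³/(6L)-M₀(x-a)²/2+C₁x)/EI  [x>a] with C₁=M₀(3b²-L²)/(6L)=-5 = (12·(20/3)³/(6·10)-12·((20/3)-5)²/2+(-5)·(20/3))/50000 = 1/5400 m
Load 2 — applied couple M₀=18 kN·m at a=6 m (b=L-a=4):
  y_2 = (M₀x³/(6L)-M₀(x-a)²/2+C₁x)/EI  [x>a] with C₁=M₀(3b²-L²)/(6L)=-78/5 = (18·(20/3)³/(6·10)-18·((20/3)-6)²/2+(-78/5)·(20/3))/50000 = -43/112500 m
Load 3 — uniform load w=11 kN/m over full span:
  y_3 = -wx(L³-2Lx²+x³)/(24EI) = -11·(20/3)·(10³-2·10·(20/3)²+(20/3)³)/(24·50000) = -121/4860 m
Load 4 — triangular load w₀=5 kN/m (0→w₀ over full span):
  y_4 = -w₀x(7L⁴-10L²x²+3x⁴)/(360LEI) = -5·(20/3)·(7·10⁴-10·10²·(20/3)²+3·(20/3)⁴)/(360·10·50000) = -17/2916 m
Superposition: y = Σ y_i = -563591/18225000 m ≈ -0.030924 m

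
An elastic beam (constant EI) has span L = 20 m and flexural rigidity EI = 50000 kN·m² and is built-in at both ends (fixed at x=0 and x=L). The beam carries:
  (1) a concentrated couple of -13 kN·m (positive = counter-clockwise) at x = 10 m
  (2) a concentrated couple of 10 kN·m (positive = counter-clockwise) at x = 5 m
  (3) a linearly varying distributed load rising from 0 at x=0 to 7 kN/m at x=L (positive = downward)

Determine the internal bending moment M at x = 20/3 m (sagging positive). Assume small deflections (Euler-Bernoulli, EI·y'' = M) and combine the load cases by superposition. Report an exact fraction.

Load 1 — applied couple M₀=-13 kN·m at a=10 m (b=L-a=10):
  M_1 = R_Ax - M_A  [x≤a] with R_A=-39/40, M_A=-13/4 = (-39/40)·(20/3) - (-13/4) = -13/4 kN·m
Load 2 — applied couple M₀=10 kN·m at a=5 m (b=L-a=15):
  M_2 = R_Ax - M_A - M₀  [x>a] with R_A=9/16, M_A=-15/8 = (9/16)·(20/3) - (-15/8) - 10 = -35/8 kN·m
Load 3 — triangular load w₀=7 kN/m (0→w₀ over full span):
  M_3 = 3w₀Lx/20 - w₀L²/30 - w₀x³/(6L) = 3·7·20·(20/3)/20 - 7·20²/30 - 7·(20/3)³/(6·20) = 2380/81 kN·m
Superposition: M = Σ M_i = 14099/648 kN·m ≈ 21.757716 kN·m

M(20/3) = 14099/648 kN·m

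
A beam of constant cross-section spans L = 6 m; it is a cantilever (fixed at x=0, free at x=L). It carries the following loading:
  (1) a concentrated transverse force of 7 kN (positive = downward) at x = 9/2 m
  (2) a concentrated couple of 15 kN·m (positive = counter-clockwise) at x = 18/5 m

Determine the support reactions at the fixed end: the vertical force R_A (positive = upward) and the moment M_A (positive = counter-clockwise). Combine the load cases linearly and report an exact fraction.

Load 1 — point force P=7 kN at a=9/2 m (b=L-a=3/2):
  R_A = P = 7 kN
  M_A = Pa = 7·(9/2) = 63/2 kN·m
Load 2 — applied couple M₀=15 kN·m at a=18/5 m (b=L-a=12/5):
  R_A = 0 kN
  M_A = -M₀ = -15 kN·m
Superposition: R_A = 7 kN, M_A = 33/2 kN·m

R_A = 7 kN, M_A = 33/2 kN·m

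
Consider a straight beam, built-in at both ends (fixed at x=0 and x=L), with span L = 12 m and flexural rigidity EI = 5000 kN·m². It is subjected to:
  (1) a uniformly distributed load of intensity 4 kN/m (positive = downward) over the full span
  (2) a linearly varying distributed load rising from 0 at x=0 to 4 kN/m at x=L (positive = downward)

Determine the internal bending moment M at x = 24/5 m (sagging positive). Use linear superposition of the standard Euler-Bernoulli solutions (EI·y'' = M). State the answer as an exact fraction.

M(24/5) = 3792/125 kN·m

Load 1 — uniform load w=4 kN/m over full span:
  M_1 = wLx/2 - wL²/12 - wx²/2 = 4·12·(24/5)/2 - 4·12²/12 - 4·(24/5)²/2 = 528/25 kN·m
Load 2 — triangular load w₀=4 kN/m (0→w₀ over full span):
  M_2 = 3w₀Lx/20 - w₀L²/30 - w₀x³/(6L) = 3·4·12·(24/5)/20 - 4·12²/30 - 4·(24/5)³/(6·12) = 1152/125 kN·m
Superposition: M = Σ M_i = 3792/125 kN·m ≈ 30.336000 kN·m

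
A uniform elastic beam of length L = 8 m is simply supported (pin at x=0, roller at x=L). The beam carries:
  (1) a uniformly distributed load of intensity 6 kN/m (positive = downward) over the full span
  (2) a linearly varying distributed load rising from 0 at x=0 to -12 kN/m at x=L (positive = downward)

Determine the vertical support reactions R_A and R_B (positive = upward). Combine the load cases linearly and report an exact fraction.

R_A = 8 kN, R_B = -8 kN

Load 1 — uniform load w=6 kN/m over full span:
  R_A = wL/2 = 6·8/2 = 24 kN
  R_B = wL/2 = 6·8/2 = 24 kN
Load 2 — triangular load w₀=-12 kN/m (0→w₀ over full span):
  R_A = w₀L/6 = (-12)·8/6 = -16 kN
  R_B = w₀L/3 = (-12)·8/3 = -32 kN
Superposition: R_A = 8 kN, R_B = -8 kN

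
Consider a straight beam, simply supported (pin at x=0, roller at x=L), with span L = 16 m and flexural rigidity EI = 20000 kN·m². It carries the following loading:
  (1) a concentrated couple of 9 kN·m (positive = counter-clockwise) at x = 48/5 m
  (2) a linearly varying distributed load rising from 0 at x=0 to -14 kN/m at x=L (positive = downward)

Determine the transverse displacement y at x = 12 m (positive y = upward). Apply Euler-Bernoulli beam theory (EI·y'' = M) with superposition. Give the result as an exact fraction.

y(12) = 166087/750000 m

Load 1 — applied couple M₀=9 kN·m at a=48/5 m (b=L-a=32/5):
  y_1 = (M₀x³/(6L)-M₀(x-a)²/2+C₁x)/EI  [x>a] with C₁=M₀(3b²-L²)/(6L)=-312/25 = (9·12³/(6·16)-9·(12-(48/5))²/2+(-312/25)·12)/20000 = -171/250000 m
Load 2 — triangular load w₀=-14 kN/m (0→w₀ over full span):
  y_2 = -w₀x(7L⁴-10L²x²+3x⁴)/(360LEI) = -(-14)·12·(7·16⁴-10·16²·12²+3·12⁴)/(360·16·20000) = 833/3750 m
Superposition: y = Σ y_i = 166087/750000 m ≈ 0.221449 m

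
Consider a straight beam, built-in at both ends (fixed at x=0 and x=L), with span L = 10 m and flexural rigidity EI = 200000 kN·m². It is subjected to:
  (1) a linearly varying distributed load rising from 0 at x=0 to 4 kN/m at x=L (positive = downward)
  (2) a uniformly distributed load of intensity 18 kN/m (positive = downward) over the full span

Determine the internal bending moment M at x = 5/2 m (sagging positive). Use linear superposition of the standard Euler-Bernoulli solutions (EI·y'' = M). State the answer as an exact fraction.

M(5/2) = 155/8 kN·m

Load 1 — triangular load w₀=4 kN/m (0→w₀ over full span):
  M_1 = 3w₀Lx/20 - w₀L²/30 - w₀x³/(6L) = 3·4·10·(5/2)/20 - 4·10²/30 - 4·(5/2)³/(6·10) = 5/8 kN·m
Load 2 — uniform load w=18 kN/m over full span:
  M_2 = wLx/2 - wL²/12 - wx²/2 = 18·10·(5/2)/2 - 18·10²/12 - 18·(5/2)²/2 = 75/4 kN·m
Superposition: M = Σ M_i = 155/8 kN·m ≈ 19.375000 kN·m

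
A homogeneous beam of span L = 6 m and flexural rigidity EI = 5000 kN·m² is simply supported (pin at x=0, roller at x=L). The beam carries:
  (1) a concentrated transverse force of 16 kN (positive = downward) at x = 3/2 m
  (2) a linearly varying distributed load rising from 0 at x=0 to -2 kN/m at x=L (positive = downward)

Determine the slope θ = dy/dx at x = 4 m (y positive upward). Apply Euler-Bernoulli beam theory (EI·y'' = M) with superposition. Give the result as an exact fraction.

Load 1 — point force P=16 kN at a=3/2 m (b=L-a=9/2):
  θ_1 = -Pa(2L²-6Lx+3x²+a²)/(6LEI)  [x>a] = -16·(3/2)·(2·6²-6·6·4+3·4²+(3/2)²)/(6·6·5000) = 29/10000 rad
Load 2 — triangular load w₀=-2 kN/m (0→w₀ over full span):
  θ_2 = -w₀(7L⁴-30L²x²+15x⁴)/(360LEI) = -(-2)·(7·6⁴-30·6²·4²+15·4⁴)/(360·6·5000) = -91/112500 rad
Superposition: θ = Σ θ_i = 941/450000 rad ≈ 0.002091 rad

θ(4) = 941/450000 rad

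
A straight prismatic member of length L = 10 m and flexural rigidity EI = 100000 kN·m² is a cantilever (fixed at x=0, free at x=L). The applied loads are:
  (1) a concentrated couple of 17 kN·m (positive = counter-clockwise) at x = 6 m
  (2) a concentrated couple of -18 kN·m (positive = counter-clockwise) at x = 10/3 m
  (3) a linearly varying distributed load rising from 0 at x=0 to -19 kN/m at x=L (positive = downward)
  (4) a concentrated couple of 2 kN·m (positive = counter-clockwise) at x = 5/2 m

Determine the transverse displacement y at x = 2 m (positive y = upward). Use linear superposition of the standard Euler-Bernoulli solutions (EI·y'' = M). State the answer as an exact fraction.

Load 1 — applied couple M₀=17 kN·m at a=6 m (b=L-a=4):
  y_1 = M₀x²/(2EI)  [x≤a] = 17·2²/(2·100000) = 17/50000 m
Load 2 — applied couple M₀=-18 kN·m at a=10/3 m (b=L-a=20/3):
  y_2 = M₀x²/(2EI)  [x≤a] = (-18)·2²/(2·100000) = -9/25000 m
Load 3 — triangular load w₀=-19 kN/m (0→w₀ over full span):
  y_3 = (w₀Lx³/12-w₀L²x²/6-w₀x⁵/(120L))/EI = ((-19)·10·2³/12-(-19)·10²·2²/6-(-19)·2⁵/(120·10))/100000 = 42769/3750000 m
Load 4 — applied couple M₀=2 kN·m at a=5/2 m (b=L-a=15/2):
  y_4 = M₀x²/(2EI)  [x≤a] = 2·2²/(2·100000) = 1/25000 m
Superposition: y = Σ y_i = 10711/937500 m ≈ 0.011425 m

y(2) = 10711/937500 m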